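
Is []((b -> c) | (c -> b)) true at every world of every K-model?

Tableau for the negation ~[]((b -> c) | (c -> b)):
1. ~[]((b -> c) | (c -> b)), w0
2. ~((b -> c) | (c -> b)), w1
3. ~(b -> c), w1
4. ~(c -> b), w1
5. b, w1
6. ~c, w1
7. c, w1
8. ~b, w1
Accessibility: w0Rw1
Branch closes: c and ~c both at w1.
All branches of the negation close; one closing branch shown above.

Valid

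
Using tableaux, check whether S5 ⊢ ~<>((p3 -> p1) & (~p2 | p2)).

Tableau for the negation <>((p3 -> p1) & (~p2 | p2)):
1. <>((p3 -> p1) & (~p2 | p2)), w0
2. (p3 -> p1) & (~p2 | p2), w1
3. p3 -> p1, w1
4. ~p2 | p2, w1
5. p1, w1
6. p2, w1
Accessibility: w0Rw0, w0Rw1, w1Rw0, w1Rw1
The negation has an open branch (countermodel exists).

Not valid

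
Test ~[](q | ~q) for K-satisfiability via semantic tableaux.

1. ~[](q | ~q), 0
2. ~(q | ~q), 1
3. ~q, 1
4. q, 1
Accessibility: 0R1
Branch closes: q and ~q both at 1.
(One branch shown.) All branches close.

No, unsatisfiable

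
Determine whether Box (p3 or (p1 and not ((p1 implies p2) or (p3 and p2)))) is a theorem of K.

Not valid

Tableau for the negation not Box (p3 or (p1 and not ((p1 implies p2) or (p3 and p2)))):
1. not Box (p3 or (p1 and not ((p1 implies p2) or (p3 and p2)))), w0
2. not (p3 or (p1 and not ((p1 implies p2) or (p3 and p2)))), w1
3. not p3, w1
4. not (p1 and not ((p1 implies p2) or (p3 and p2))), w1
5. (p1 implies p2) or (p3 and p2), w1
6. p1 implies p2, w1
7. p2, w1
Accessibility: w0Rw1
The negation has an open branch (countermodel exists).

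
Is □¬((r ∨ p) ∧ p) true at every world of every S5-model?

Tableau for the negation ¬□¬((r ∨ p) ∧ p):
1. ¬□¬((r ∨ p) ∧ p), u
2. (r ∨ p) ∧ p, v
3. r ∨ p, v
4. p, v
Accessibility: uRu, uRv, vRu, vRv
The negation has an open branch (countermodel exists).

Not valid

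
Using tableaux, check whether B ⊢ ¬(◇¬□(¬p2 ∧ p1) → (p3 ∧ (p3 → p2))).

Tableau for the negation ◇¬□(¬p2 ∧ p1) → (p3 ∧ (p3 → p2)):
1. ◇¬□(¬p2 ∧ p1) → (p3 ∧ (p3 → p2)), 0
2. p3 ∧ (p3 → p2), 0   [→-rule on 1 (branches; this branch)]
3. p3, 0   [∧-rule on 2]
4. p3 → p2, 0   [∧-rule on 2]
5. p2, 0   [→-rule on 4 (branches; this branch)]
Accessibility: 0R0
The negation has an open branch (countermodel exists).

Invalid (countermodel exists)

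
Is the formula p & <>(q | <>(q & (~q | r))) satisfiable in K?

Satisfiable

1. p & <>(q | <>(q & (~q | r))), u
2. p, u
3. <>(q | <>(q & (~q | r))), u
4. q | <>(q & (~q | r)), v
5. <>(q & (~q | r)), v
6. q & (~q | r), w
7. q, w
8. ~q | r, w
9. r, w
Accessibility: uRv, vRw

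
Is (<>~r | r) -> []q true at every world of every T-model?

Not valid

Tableau for the negation ~((<>~r | r) -> []q):
1. ~((<>~r | r) -> []q), u
2. <>~r | r, u
3. ~[]q, u
4. r, u
5. ~q, v
Accessibility: uRu, uRv, vRv
The negation has an open branch (countermodel exists).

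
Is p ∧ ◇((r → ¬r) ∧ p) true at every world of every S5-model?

Tableau for the negation ¬(p ∧ ◇((r → ¬r) ∧ p)):
1. ¬(p ∧ ◇((r → ¬r) ∧ p)), u
2. ¬◇((r → ¬r) ∧ p), u
3. ¬((r → ¬r) ∧ p), u
4. ¬p, u
Accessibility: uRu
The negation has an open branch (countermodel exists).

Invalid (countermodel exists)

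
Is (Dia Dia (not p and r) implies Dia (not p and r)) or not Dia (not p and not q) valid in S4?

Valid

Tableau for the negation not ((Dia Dia (not p and r) implies Dia (not p and r)) or not Dia (not p and not q)):
1. not ((Dia Dia (not p and r) implies Dia (not p and r)) or not Dia (not p and not q)), 0
2. not (Dia Dia (not p and r) implies Dia (not p and r)), 0   [neg-or-rule on 1]
3. Dia (not p and not q), 0   [neg-or-rule on 1]
4. Dia Dia (not p and r), 0   [neg-implies-rule on 2]
5. not Dia (not p and r), 0   [neg-implies-rule on 2]
6. not (not p and r), 0   [neg-Dia-rule on 5 via 0R0]
7. not r, 0   [neg-and-rule on 6 (branches; this branch)]
8. not p and not q, 1   [Dia-rule on 3: fresh world 1, 0R1]
9. not p, 1   [and-rule on 8]
10. not q, 1   [and-rule on 8]
11. not (not p and r), 1   [neg-Dia-rule on 5 via 0R1]
12. not r, 1   [neg-and-rule on 11 (branches; this branch)]
13. Dia (not p and r), 2   [Dia-rule on 4: fresh world 2, 0R2]
14. not (not p and r), 2   [neg-Dia-rule on 5 via 0R2]
15. not r, 2   [neg-and-rule on 14 (branches; this branch)]
16. not p and r, 3   [Dia-rule on 13: fresh world 3, 2R3]
17. not p, 3   [and-rule on 16]
18. r, 3   [and-rule on 16]
19. not (not p and r), 3   [neg-Dia-rule on 5 via 0R3]
20. not r, 3   [neg-and-rule on 19 (branches; this branch)]
Accessibility: 0R0, 0R1, 0R2, 0R3, 1R1, 2R2, 2R3, 3R3
Branch closes: r and not r both at 3.
Every branch of the negation's tableau closes; the branch above is one of them.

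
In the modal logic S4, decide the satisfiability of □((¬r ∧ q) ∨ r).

Satisfiable (open branch found)

1. □((¬r ∧ q) ∨ r), u
2. (¬r ∧ q) ∨ r, u
3. r, u
Accessibility: uRu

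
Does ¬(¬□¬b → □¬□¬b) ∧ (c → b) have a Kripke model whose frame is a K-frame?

1. ¬(¬□¬b → □¬□¬b) ∧ (c → b), u
2. ¬(¬□¬b → □¬□¬b), u
3. c → b, u
4. ¬□¬b, u
5. ¬□¬□¬b, u
6. b, u
7. b, v
8. □¬b, w
Accessibility: uRv, uRw

Yes, satisfiable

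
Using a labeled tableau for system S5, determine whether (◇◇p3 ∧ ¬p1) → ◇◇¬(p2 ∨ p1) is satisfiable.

Satisfiable (open branch found)

1. (◇◇p3 ∧ ¬p1) → ◇◇¬(p2 ∨ p1), w0
2. ◇◇¬(p2 ∨ p1), w0   [→-rule on 1 (branches; this branch)]
3. ◇¬(p2 ∨ p1), w1   [◇-rule on 2: fresh world w1, w0Rw1]
4. ¬(p2 ∨ p1), w2   [◇-rule on 3: fresh world w2, w1Rw2]
5. ¬p2, w2   [¬∨-rule on 4]
6. ¬p1, w2   [¬∨-rule on 4]
Accessibility: w0Rw0, w0Rw1, w0Rw2, w1Rw0, w1Rw1, w1Rw2, w2Rw0, w2Rw1, w2Rw2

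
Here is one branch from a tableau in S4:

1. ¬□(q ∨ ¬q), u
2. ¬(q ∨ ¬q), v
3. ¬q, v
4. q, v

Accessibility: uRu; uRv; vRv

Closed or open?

Closed

Both q and ¬q appear at v.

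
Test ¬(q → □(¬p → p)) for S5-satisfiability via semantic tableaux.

1. ¬(q → □(¬p → p)), u
2. q, u
3. ¬□(¬p → p), u
4. ¬(¬p → p), v
5. ¬p, v
Accessibility: uRu, uRv, vRu, vRv

Yes, satisfiable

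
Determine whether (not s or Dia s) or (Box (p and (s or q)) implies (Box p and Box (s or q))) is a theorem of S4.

Tableau for the negation not ((not s or Dia s) or (Box (p and (s or q)) implies (Box p and Box (s or q)))):
1. not ((not s or Dia s) or (Box (p and (s or q)) implies (Box p and Box (s or q)))), w0
2. not (not s or Dia s), w0   [neg-or-rule on 1]
3. not (Box (p and (s or q)) implies (Box p and Box (s or q))), w0   [neg-or-rule on 1]
4. s, w0   [neg-or-rule on 2]
5. not Dia s, w0   [neg-or-rule on 2]
6. Box (p and (s or q)), w0   [neg-implies-rule on 3]
7. not (Box p and Box (s or q)), w0   [neg-implies-rule on 3]
8. not s, w0   [neg-Dia-rule on 5 via w0Rw0]
Accessibility: w0Rw0
Branch closes: s and not s both at w0.
Every branch of the negation's tableau closes; the branch above is one of them.

Valid in S4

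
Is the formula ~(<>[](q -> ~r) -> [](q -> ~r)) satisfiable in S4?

1. ~(<>[](q -> ~r) -> [](q -> ~r)), 0
2. <>[](q -> ~r), 0   [~->-rule on 1]
3. ~[](q -> ~r), 0   [~->-rule on 1]
4. [](q -> ~r), 1   [<>-rule on 2: fresh world 1, 0R1]
5. q -> ~r, 1   [[]-rule on 4 via 1R1]
6. ~r, 1   [->-rule on 5 (branches; this branch)]
7. ~(q -> ~r), 2   [~[]-rule on 3: fresh world 2, 0R2]
8. q, 2   [~->-rule on 7]
9. r, 2   [~->-rule on 7]
Accessibility: 0R0, 0R1, 0R2, 1R1, 2R2

Satisfiable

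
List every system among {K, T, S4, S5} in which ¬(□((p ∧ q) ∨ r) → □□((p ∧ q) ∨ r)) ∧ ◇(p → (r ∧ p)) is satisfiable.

S4-tableau for the formula:
1. ¬(□((p ∧ q) ∨ r) → □□((p ∧ q) ∨ r)) ∧ ◇(p → (r ∧ p)), w0
2. ¬(□((p ∧ q) ∨ r) → □□((p ∧ q) ∨ r)), w0
3. ◇(p → (r ∧ p)), w0
4. □((p ∧ q) ∨ r), w0
5. ¬□□((p ∧ q) ∨ r), w0
6. (p ∧ q) ∨ r, w0
7. p ∧ q, w0
8. p, w0
9. q, w0
10. p → (r ∧ p), w1
11. (p ∧ q) ∨ r, w1
12. r ∧ p, w1
13. r, w1
14. p, w1
15. p ∧ q, w1
16. q, w1
17. ¬□((p ∧ q) ∨ r), w2
18. (p ∧ q) ∨ r, w2
19. p ∧ q, w2
20. p, w2
21. q, w2
22. ¬((p ∧ q) ∨ r), w3
23. ¬(p ∧ q), w3
24. ¬r, w3
25. (p ∧ q) ∨ r, w3
26. ¬q, w3
27. p ∧ q, w3
28. p, w3
29. q, w3
Accessibility: w0Rw0, w0Rw1, w0Rw2, w0Rw3, w1Rw1, w2Rw2, w2Rw3, w3Rw3
Branch closes: q and ¬q both at w3.
Every branch closes (one shown): unsatisfiable in S4, hence also in S5 (every S5-frame is an S4-frame).
T-tableau for the formula:
1. ¬(□((p ∧ q) ∨ r) → □□((p ∧ q) ∨ r)) ∧ ◇(p → (r ∧ p)), w0
2. ¬(□((p ∧ q) ∨ r) → □□((p ∧ q) ∨ r)), w0
3. ◇(p → (r ∧ p)), w0
4. □((p ∧ q) ∨ r), w0
5. ¬□□((p ∧ q) ∨ r), w0
6. (p ∧ q) ∨ r, w0
7. r, w0
8. p → (r ∧ p), w1
9. (p ∧ q) ∨ r, w1
10. r ∧ p, w1
11. r, w1
12. p, w1
13. ¬□((p ∧ q) ∨ r), w2
14. (p ∧ q) ∨ r, w2
15. r, w2
16. ¬((p ∧ q) ∨ r), w3
17. ¬(p ∧ q), w3
18. ¬r, w3
19. ¬q, w3
Accessibility: w0Rw0, w0Rw1, w0Rw2, w1Rw1, w2Rw2, w2Rw3, w3Rw3
Complete open branch: satisfiable in T, hence also in K (this T-model is also a K-model).

K, T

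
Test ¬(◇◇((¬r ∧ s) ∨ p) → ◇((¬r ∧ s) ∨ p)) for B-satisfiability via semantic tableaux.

1. ¬(◇◇((¬r ∧ s) ∨ p) → ◇((¬r ∧ s) ∨ p)), u
2. ◇◇((¬r ∧ s) ∨ p), u   [¬→-rule on 1]
3. ¬◇((¬r ∧ s) ∨ p), u   [¬→-rule on 1]
4. ¬((¬r ∧ s) ∨ p), u   [¬◇-rule on 3 via uRu]
5. ¬(¬r ∧ s), u   [¬∨-rule on 4]
6. ¬p, u   [¬∨-rule on 4]
7. ¬s, u   [¬∧-rule on 5 (branches; this branch)]
8. ◇((¬r ∧ s) ∨ p), v   [◇-rule on 2: fresh world v, uRv]
9. ¬((¬r ∧ s) ∨ p), v   [¬◇-rule on 3 via uRv]
10. ¬(¬r ∧ s), v   [¬∨-rule on 9]
11. ¬p, v   [¬∨-rule on 9]
12. ¬s, v   [¬∧-rule on 10 (branches; this branch)]
13. (¬r ∧ s) ∨ p, w   [◇-rule on 8: fresh world w, vRw]
14. p, w   [∨-rule on 13 (branches; this branch)]
Accessibility: uRu, uRv, vRu, vRv, vRw, wRv, wRw

Yes, satisfiable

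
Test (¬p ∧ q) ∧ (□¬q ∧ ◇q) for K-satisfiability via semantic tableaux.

1. (¬p ∧ q) ∧ (□¬q ∧ ◇q), 0
2. ¬p ∧ q, 0   [∧-rule on 1]
3. □¬q ∧ ◇q, 0   [∧-rule on 1]
4. ¬p, 0   [∧-rule on 2]
5. q, 0   [∧-rule on 2]
6. □¬q, 0   [∧-rule on 3]
7. ◇q, 0   [∧-rule on 3]
8. q, 1   [◇-rule on 7: fresh world 1, 0R1]
9. ¬q, 1   [□-rule on 6 via 0R1]
Accessibility: 0R1
Branch closes: q and ¬q both at 1.
Every branch closes; the branch above is one of them.

Unsatisfiable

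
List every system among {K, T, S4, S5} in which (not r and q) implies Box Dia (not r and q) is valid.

S5-tableau for the negation not ((not r and q) implies Box Dia (not r and q)):
1. not ((not r and q) implies Box Dia (not r and q)), u
2. not r and q, u
3. not Box Dia (not r and q), u
4. not r, u
5. q, u
6. not Dia (not r and q), v
7. not (not r and q), u
8. not (not r and q), v
9. not q, u
Accessibility: uRu, uRv, vRu, vRv
Branch closes: q and not q both at u.
Every branch closes (one shown): valid in S5.
S4-tableau for the negation not ((not r and q) implies Box Dia (not r and q)):
1. not ((not r and q) implies Box Dia (not r and q)), u
2. not r and q, u
3. not Box Dia (not r and q), u
4. not r, u
5. q, u
6. not Dia (not r and q), v
7. not (not r and q), v
8. not q, v
Accessibility: uRu, uRv, vRv
Complete open branch: countermodel on an S4-frame, so not valid in S4, nor in K, T (the same frame is also a K-frame and a T-frame).

S5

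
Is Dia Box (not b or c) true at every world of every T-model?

Not valid

Tableau for the negation not Dia Box (not b or c):
1. not Dia Box (not b or c), 0
2. not Box (not b or c), 0
3. not (not b or c), 1
4. b, 1
5. not c, 1
6. not Box (not b or c), 1
7. not (not b or c), 2
8. b, 2
9. not c, 2
Accessibility: 0R0, 0R1, 1R1, 1R2, 2R2
The negation has an open branch (countermodel exists).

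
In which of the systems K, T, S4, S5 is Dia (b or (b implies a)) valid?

T-tableau for the negation not Dia (b or (b implies a)):
1. not Dia (b or (b implies a)), u
2. not (b or (b implies a)), u
3. not b, u
4. not (b implies a), u
5. b, u
6. not a, u
Accessibility: uRu
Branch closes: b and not b both at u.
Every branch closes (one shown): valid in T, hence also in S4, S5 (every theorem of T is a theorem of S4 and S5).
K-tableau for the negation not Dia (b or (b implies a)):
1. not Dia (b or (b implies a)), u
Complete open branch: countermodel on a K-frame, so not valid in K.

T, S4, S5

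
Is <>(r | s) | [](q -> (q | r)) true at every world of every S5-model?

Tableau for the negation ~(<>(r | s) | [](q -> (q | r))):
1. ~(<>(r | s) | [](q -> (q | r))), 0
2. ~<>(r | s), 0
3. ~[](q -> (q | r)), 0
4. ~(r | s), 0
5. ~r, 0
6. ~s, 0
7. ~(q -> (q | r)), 1
8. q, 1
9. ~(q | r), 1
10. ~q, 1
11. ~r, 1
Accessibility: 0R0, 0R1, 1R0, 1R1
Branch closes: q and ~q both at 1.
Every branch of the negation's tableau closes; the branch above is one of them.

Valid in S5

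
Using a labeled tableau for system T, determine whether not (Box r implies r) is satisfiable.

No, unsatisfiable

1. not (Box r implies r), u
2. Box r, u
3. not r, u
4. r, u
Accessibility: uRu
Branch closes: r and not r both at u.
(One branch shown.) All branches close.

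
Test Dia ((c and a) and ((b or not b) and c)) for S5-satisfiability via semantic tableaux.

Yes, satisfiable

1. Dia ((c and a) and ((b or not b) and c)), w0
2. (c and a) and ((b or not b) and c), w1   [Dia-rule on 1: fresh world w1, w0Rw1]
3. c and a, w1   [and-rule on 2]
4. (b or not b) and c, w1   [and-rule on 2]
5. c, w1   [and-rule on 3]
6. a, w1   [and-rule on 3]
7. b or not b, w1   [and-rule on 4]
8. not b, w1   [or-rule on 7 (branches; this branch)]
Accessibility: w0Rw0, w0Rw1, w1Rw0, w1Rw1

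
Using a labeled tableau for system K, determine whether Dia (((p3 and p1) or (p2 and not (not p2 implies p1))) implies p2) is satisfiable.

Satisfiable (open branch found)

1. Dia (((p3 and p1) or (p2 and not (not p2 implies p1))) implies p2), u
2. ((p3 and p1) or (p2 and not (not p2 implies p1))) implies p2, v
3. p2, v
Accessibility: uRv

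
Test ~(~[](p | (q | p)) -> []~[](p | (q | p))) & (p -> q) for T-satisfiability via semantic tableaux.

1. ~(~[](p | (q | p)) -> []~[](p | (q | p))) & (p -> q), 0
2. ~(~[](p | (q | p)) -> []~[](p | (q | p))), 0   [&-rule on 1]
3. p -> q, 0   [&-rule on 1]
4. ~[](p | (q | p)), 0   [~->-rule on 2]
5. ~[]~[](p | (q | p)), 0   [~->-rule on 2]
6. q, 0   [->-rule on 3 (branches; this branch)]
7. ~(p | (q | p)), 1   [~[]-rule on 4: fresh world 1, 0R1]
8. ~p, 1   [~|-rule on 7]
9. ~(q | p), 1   [~|-rule on 7]
10. ~q, 1   [~|-rule on 9]
11. [](p | (q | p)), 2   [~[]-rule on 5: fresh world 2, 0R2]
12. p | (q | p), 2   [[]-rule on 11 via 2R2]
13. q | p, 2   [|-rule on 12 (branches; this branch)]
14. p, 2   [|-rule on 13 (branches; this branch)]
Accessibility: 0R0, 0R1, 0R2, 1R1, 2R2

Yes, satisfiable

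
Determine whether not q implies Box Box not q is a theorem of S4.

Tableau for the negation not (not q implies Box Box not q):
1. not (not q implies Box Box not q), w0
2. not q, w0
3. not Box Box not q, w0
4. not Box not q, w1
5. q, w2
Accessibility: w0Rw0, w0Rw1, w0Rw2, w1Rw1, w1Rw2, w2Rw2
The negation has an open branch (countermodel exists).

No, not valid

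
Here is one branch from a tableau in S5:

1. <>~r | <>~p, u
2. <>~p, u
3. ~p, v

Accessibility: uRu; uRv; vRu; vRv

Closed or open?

There is no literal clash: for every atom and world, at most one sign appears.

No, open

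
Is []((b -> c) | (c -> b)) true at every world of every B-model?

Yes, valid

Tableau for the negation ~[]((b -> c) | (c -> b)):
1. ~[]((b -> c) | (c -> b)), 0
2. ~((b -> c) | (c -> b)), 1
3. ~(b -> c), 1
4. ~(c -> b), 1
5. b, 1
6. ~c, 1
7. c, 1
8. ~b, 1
Accessibility: 0R0, 0R1, 1R0, 1R1
Branch closes: c and ~c both at 1.
Every branch of the negation's tableau closes; the branch above is one of them.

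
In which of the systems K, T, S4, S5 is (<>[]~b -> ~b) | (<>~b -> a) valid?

S4-tableau for the negation ~((<>[]~b -> ~b) | (<>~b -> a)):
1. ~((<>[]~b -> ~b) | (<>~b -> a)), 0
2. ~(<>[]~b -> ~b), 0
3. ~(<>~b -> a), 0
4. <>[]~b, 0
5. b, 0
6. <>~b, 0
7. ~a, 0
8. []~b, 1
9. ~b, 1
10. ~b, 2
Accessibility: 0R0, 0R1, 0R2, 1R1, 2R2
Complete open branch: countermodel on an S4-frame, so not valid in S4, nor in K, T (the same frame is also a K-frame and a T-frame).
S5-tableau for the negation ~((<>[]~b -> ~b) | (<>~b -> a)):
1. ~((<>[]~b -> ~b) | (<>~b -> a)), 0
2. ~(<>[]~b -> ~b), 0
3. ~(<>~b -> a), 0
4. <>[]~b, 0
5. b, 0
6. <>~b, 0
7. ~a, 0
8. []~b, 1
9. ~b, 0
Accessibility: 0R0, 0R1, 1R0, 1R1
Branch closes: b and ~b both at 0.
Every branch closes (one shown): valid in S5.

S5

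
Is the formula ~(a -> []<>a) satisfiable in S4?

1. ~(a -> []<>a), w0
2. a, w0
3. ~[]<>a, w0
4. ~<>a, w1
5. ~a, w1
Accessibility: w0Rw0, w0Rw1, w1Rw1

Satisfiable (open branch found)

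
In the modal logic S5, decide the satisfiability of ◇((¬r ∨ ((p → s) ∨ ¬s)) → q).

Yes, satisfiable

1. ◇((¬r ∨ ((p → s) ∨ ¬s)) → q), u
2. (¬r ∨ ((p → s) ∨ ¬s)) → q, v
3. q, v
Accessibility: uRu, uRv, vRu, vRv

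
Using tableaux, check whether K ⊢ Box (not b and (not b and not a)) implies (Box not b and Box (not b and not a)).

Tableau for the negation not (Box (not b and (not b and not a)) implies (Box not b and Box (not b and not a))):
1. not (Box (not b and (not b and not a)) implies (Box not b and Box (not b and not a))), 0
2. Box (not b and (not b and not a)), 0   [neg-implies-rule on 1]
3. not (Box not b and Box (not b and not a)), 0   [neg-implies-rule on 1]
4. not Box (not b and not a), 0   [neg-and-rule on 3 (branches; this branch)]
5. not (not b and not a), 1   [neg-Box-rule on 4: fresh world 1, 0R1]
6. not b and (not b and not a), 1   [Box-rule on 2 via 0R1]
7. not b, 1   [and-rule on 6]
8. not b and not a, 1   [and-rule on 6]
9. not a, 1   [and-rule on 8]
10. a, 1   [neg-and-rule on 5 (branches; this branch)]
Accessibility: 0R1
Branch closes: a and not a both at 1.
Every branch of the negation's tableau closes; the branch above is one of them.

Valid in K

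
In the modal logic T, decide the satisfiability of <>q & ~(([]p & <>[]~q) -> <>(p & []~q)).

No, unsatisfiable

1. <>q & ~(([]p & <>[]~q) -> <>(p & []~q)), 0
2. <>q, 0   [&-rule on 1]
3. ~(([]p & <>[]~q) -> <>(p & []~q)), 0   [&-rule on 1]
4. []p & <>[]~q, 0   [~->-rule on 3]
5. ~<>(p & []~q), 0   [~->-rule on 3]
6. []p, 0   [&-rule on 4]
7. <>[]~q, 0   [&-rule on 4]
8. ~(p & []~q), 0   [~<>-rule on 5 via 0R0]
9. p, 0   [[]-rule on 6 via 0R0]
10. ~[]~q, 0   [~&-rule on 8 (branches; this branch)]
11. q, 1   [<>-rule on 2: fresh world 1, 0R1]
12. ~(p & []~q), 1   [~<>-rule on 5 via 0R1]
13. p, 1   [[]-rule on 6 via 0R1]
14. ~[]~q, 1   [~&-rule on 12 (branches; this branch)]
15. []~q, 2   [<>-rule on 7: fresh world 2, 0R2]
16. ~(p & []~q), 2   [~<>-rule on 5 via 0R2]
17. p, 2   [[]-rule on 6 via 0R2]
18. ~q, 2   [[]-rule on 15 via 2R2]
19. ~[]~q, 2   [~&-rule on 16 (branches; this branch)]
20. q, 3   [~[]-rule on 10: fresh world 3, 0R3]
21. ~(p & []~q), 3   [~<>-rule on 5 via 0R3]
22. p, 3   [[]-rule on 6 via 0R3]
23. ~[]~q, 3   [~&-rule on 21 (branches; this branch)]
24. q, 4   [~[]-rule on 14: fresh world 4, 1R4]
25. q, 5   [~[]-rule on 19: fresh world 5, 2R5]
26. ~q, 5   [[]-rule on 15 via 2R5]
Accessibility: 0R0, 0R1, 0R2, 0R3, 1R1, 1R4, 2R2, 2R5, 3R3, 4R4, 5R5
Branch closes: q and ~q both at 5.
Every branch closes; the branch above is one of them.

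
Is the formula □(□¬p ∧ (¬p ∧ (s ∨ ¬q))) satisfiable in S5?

1. □(□¬p ∧ (¬p ∧ (s ∨ ¬q))), 0
2. □¬p ∧ (¬p ∧ (s ∨ ¬q)), 0   [□-rule on 1 via 0R0]
3. □¬p, 0   [∧-rule on 2]
4. ¬p ∧ (s ∨ ¬q), 0   [∧-rule on 2]
5. ¬p, 0   [∧-rule on 4]
6. s ∨ ¬q, 0   [∧-rule on 4]
7. ¬q, 0   [∨-rule on 6 (branches; this branch)]
Accessibility: 0R0

Satisfiable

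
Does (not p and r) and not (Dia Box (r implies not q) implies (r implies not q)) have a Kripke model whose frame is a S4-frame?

Satisfiable (open branch found)

1. (not p and r) and not (Dia Box (r implies not q) implies (r implies not q)), w0
2. not p and r, w0
3. not (Dia Box (r implies not q) implies (r implies not q)), w0
4. not p, w0
5. r, w0
6. Dia Box (r implies not q), w0
7. not (r implies not q), w0
8. q, w0
9. Box (r implies not q), w1
10. r implies not q, w1
11. not q, w1
Accessibility: w0Rw0, w0Rw1, w1Rw1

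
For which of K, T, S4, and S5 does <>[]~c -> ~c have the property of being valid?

S4-tableau for the negation ~(<>[]~c -> ~c):
1. ~(<>[]~c -> ~c), w0
2. <>[]~c, w0   [~->-rule on 1]
3. c, w0   [~->-rule on 1]
4. []~c, w1   [<>-rule on 2: fresh world w1, w0Rw1]
5. ~c, w1   [[]-rule on 4 via w1Rw1]
Accessibility: w0Rw0, w0Rw1, w1Rw1
Complete open branch: countermodel on an S4-frame, so not valid in S4, nor in K, T (the same frame is also a K-frame and a T-frame).
S5-tableau for the negation ~(<>[]~c -> ~c):
1. ~(<>[]~c -> ~c), w0
2. <>[]~c, w0   [~->-rule on 1]
3. c, w0   [~->-rule on 1]
4. []~c, w1   [<>-rule on 2: fresh world w1, w0Rw1]
5. ~c, w0   [[]-rule on 4 via w1Rw0]
Accessibility: w0Rw0, w0Rw1, w1Rw0, w1Rw1
Branch closes: c and ~c both at w0.
Every branch closes (one shown): valid in S5.

S5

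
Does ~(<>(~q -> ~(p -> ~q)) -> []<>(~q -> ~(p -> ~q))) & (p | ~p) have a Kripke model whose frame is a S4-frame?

Satisfiable (open branch found)

1. ~(<>(~q -> ~(p -> ~q)) -> []<>(~q -> ~(p -> ~q))) & (p | ~p), w0
2. ~(<>(~q -> ~(p -> ~q)) -> []<>(~q -> ~(p -> ~q))), w0
3. p | ~p, w0
4. <>(~q -> ~(p -> ~q)), w0
5. ~[]<>(~q -> ~(p -> ~q)), w0
6. ~p, w0
7. ~q -> ~(p -> ~q), w1
8. ~(p -> ~q), w1
9. p, w1
10. q, w1
11. ~<>(~q -> ~(p -> ~q)), w2
12. ~(~q -> ~(p -> ~q)), w2
13. ~q, w2
14. p -> ~q, w2
Accessibility: w0Rw0, w0Rw1, w0Rw2, w1Rw1, w2Rw2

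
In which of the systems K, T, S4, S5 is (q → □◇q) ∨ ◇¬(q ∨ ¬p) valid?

S5

S5-tableau for the negation ¬((q → □◇q) ∨ ◇¬(q ∨ ¬p)):
1. ¬((q → □◇q) ∨ ◇¬(q ∨ ¬p)), u
2. ¬(q → □◇q), u   [¬∨-rule on 1]
3. ¬◇¬(q ∨ ¬p), u   [¬∨-rule on 1]
4. q, u   [¬→-rule on 2]
5. ¬□◇q, u   [¬→-rule on 2]
6. q ∨ ¬p, u   [¬◇-rule on 3 via uRu]
7. ¬p, u   [∨-rule on 6 (branches; this branch)]
8. ¬◇q, v   [¬□-rule on 5: fresh world v, uRv]
9. q ∨ ¬p, v   [¬◇-rule on 3 via uRv]
10. ¬q, u   [¬◇-rule on 8 via vRu]
Accessibility: uRu, uRv, vRu, vRv
Branch closes: q and ¬q both at u.
Every branch closes (one shown): valid in S5.
S4-tableau for the negation ¬((q → □◇q) ∨ ◇¬(q ∨ ¬p)):
1. ¬((q → □◇q) ∨ ◇¬(q ∨ ¬p)), u
2. ¬(q → □◇q), u   [¬∨-rule on 1]
3. ¬◇¬(q ∨ ¬p), u   [¬∨-rule on 1]
4. q, u   [¬→-rule on 2]
5. ¬□◇q, u   [¬→-rule on 2]
6. q ∨ ¬p, u   [¬◇-rule on 3 via uRu]
7. ¬p, u   [∨-rule on 6 (branches; this branch)]
8. ¬◇q, v   [¬□-rule on 5: fresh world v, uRv]
9. q ∨ ¬p, v   [¬◇-rule on 3 via uRv]
10. ¬q, v   [¬◇-rule on 8 via vRv]
11. ¬p, v   [∨-rule on 9 (branches; this branch)]
Accessibility: uRu, uRv, vRv
Complete open branch: countermodel on an S4-frame, so not valid in S4, nor in K, T (the same frame is also a K-frame and a T-frame).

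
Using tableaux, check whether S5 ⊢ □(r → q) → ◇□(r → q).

Yes, valid

Tableau for the negation ¬(□(r → q) → ◇□(r → q)):
1. ¬(□(r → q) → ◇□(r → q)), 0
2. □(r → q), 0
3. ¬◇□(r → q), 0
4. r → q, 0
5. ¬□(r → q), 0
6. q, 0
7. ¬(r → q), 1
8. r, 1
9. ¬q, 1
10. r → q, 1
11. ¬□(r → q), 1
12. q, 1
Accessibility: 0R0, 0R1, 1R0, 1R1
Branch closes: q and ¬q both at 1.
All branches of the negation close; one closing branch shown above.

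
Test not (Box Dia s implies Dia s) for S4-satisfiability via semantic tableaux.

1. not (Box Dia s implies Dia s), u
2. Box Dia s, u
3. not Dia s, u
4. Dia s, u
5. not s, u
6. s, v
7. Dia s, v
8. not s, v
Accessibility: uRu, uRv, vRv
Branch closes: s and not s both at v.
All branches of the tableau close; one closing branch shown above.

Unsatisfiable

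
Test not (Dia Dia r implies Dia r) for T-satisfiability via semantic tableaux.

1. not (Dia Dia r implies Dia r), 0
2. Dia Dia r, 0   [neg-implies-rule on 1]
3. not Dia r, 0   [neg-implies-rule on 1]
4. not r, 0   [neg-Dia-rule on 3 via 0R0]
5. Dia r, 1   [Dia-rule on 2: fresh world 1, 0R1]
6. not r, 1   [neg-Dia-rule on 3 via 0R1]
7. r, 2   [Dia-rule on 5: fresh world 2, 1R2]
Accessibility: 0R0, 0R1, 1R1, 1R2, 2R2

Satisfiable (open branch found)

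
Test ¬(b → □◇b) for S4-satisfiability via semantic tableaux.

1. ¬(b → □◇b), 0
2. b, 0
3. ¬□◇b, 0
4. ¬◇b, 1
5. ¬b, 1
Accessibility: 0R0, 0R1, 1R1

Satisfiable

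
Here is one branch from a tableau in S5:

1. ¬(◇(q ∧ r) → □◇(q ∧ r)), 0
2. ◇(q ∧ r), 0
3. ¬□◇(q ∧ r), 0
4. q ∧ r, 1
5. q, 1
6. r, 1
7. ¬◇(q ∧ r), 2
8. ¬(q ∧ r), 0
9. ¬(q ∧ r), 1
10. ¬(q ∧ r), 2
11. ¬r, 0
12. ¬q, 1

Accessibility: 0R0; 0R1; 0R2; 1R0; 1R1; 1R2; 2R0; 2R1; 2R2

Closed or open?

Yes, closed

Both q and ¬q appear at 1.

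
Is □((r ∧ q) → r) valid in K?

Tableau for the negation ¬□((r ∧ q) → r):
1. ¬□((r ∧ q) → r), u
2. ¬((r ∧ q) → r), v
3. r ∧ q, v
4. ¬r, v
5. r, v
6. q, v
Accessibility: uRv
Branch closes: r and ¬r both at v.
All branches of the negation close; one closing branch shown above.

Valid in K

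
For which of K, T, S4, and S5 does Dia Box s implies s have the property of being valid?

S5

S4-tableau for the negation not (Dia Box s implies s):
1. not (Dia Box s implies s), u
2. Dia Box s, u
3. not s, u
4. Box s, v
5. s, v
Accessibility: uRu, uRv, vRv
Complete open branch: countermodel on an S4-frame, so not valid in S4, nor in K, T (the same frame is also a K-frame and a T-frame).
S5-tableau for the negation not (Dia Box s implies s):
1. not (Dia Box s implies s), u
2. Dia Box s, u
3. not s, u
4. Box s, v
5. s, u
Accessibility: uRu, uRv, vRu, vRv
Branch closes: s and not s both at u.
Every branch closes (one shown): valid in S5.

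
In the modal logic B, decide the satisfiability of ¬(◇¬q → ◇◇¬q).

1. ¬(◇¬q → ◇◇¬q), u
2. ◇¬q, u
3. ¬◇◇¬q, u
4. ¬◇¬q, u
5. q, u
6. ¬q, v
7. ¬◇¬q, v
8. q, v
Accessibility: uRu, uRv, vRu, vRv
Branch closes: q and ¬q both at v.
All branches of the tableau close; one closing branch shown above.

Unsatisfiable (every branch closes)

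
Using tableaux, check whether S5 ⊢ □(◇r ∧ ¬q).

Tableau for the negation ¬□(◇r ∧ ¬q):
1. ¬□(◇r ∧ ¬q), u
2. ¬(◇r ∧ ¬q), v
3. q, v
Accessibility: uRu, uRv, vRu, vRv
The negation has an open branch (countermodel exists).

No, not valid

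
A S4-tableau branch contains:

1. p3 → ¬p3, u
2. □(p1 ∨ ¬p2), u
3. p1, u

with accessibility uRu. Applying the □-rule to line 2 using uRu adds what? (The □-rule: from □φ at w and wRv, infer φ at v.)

p1 ∨ ¬p2, u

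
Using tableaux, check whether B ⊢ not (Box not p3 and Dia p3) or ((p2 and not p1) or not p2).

Tableau for the negation not (not (Box not p3 and Dia p3) or ((p2 and not p1) or not p2)):
1. not (not (Box not p3 and Dia p3) or ((p2 and not p1) or not p2)), w0
2. Box not p3 and Dia p3, w0   [neg-or-rule on 1]
3. not ((p2 and not p1) or not p2), w0   [neg-or-rule on 1]
4. Box not p3, w0   [and-rule on 2]
5. Dia p3, w0   [and-rule on 2]
6. not (p2 and not p1), w0   [neg-or-rule on 3]
7. p2, w0   [neg-or-rule on 3]
8. not p3, w0   [Box-rule on 4 via w0Rw0]
9. p1, w0   [neg-and-rule on 6 (branches; this branch)]
10. p3, w1   [Dia-rule on 5: fresh world w1, w0Rw1]
11. not p3, w1   [Box-rule on 4 via w0Rw1]
Accessibility: w0Rw0, w0Rw1, w1Rw0, w1Rw1
Branch closes: p3 and not p3 both at w1.
All branches of the negation close; one closing branch shown above.

Valid in B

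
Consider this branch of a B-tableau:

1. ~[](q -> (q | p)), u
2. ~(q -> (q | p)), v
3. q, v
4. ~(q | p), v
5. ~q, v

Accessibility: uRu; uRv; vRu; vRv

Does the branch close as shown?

Both q and ~q appear at v.

Yes, closed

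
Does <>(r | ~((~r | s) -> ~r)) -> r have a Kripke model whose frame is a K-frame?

1. <>(r | ~((~r | s) -> ~r)) -> r, w0
2. r, w0   [->-rule on 1 (branches; this branch)]

Satisfiable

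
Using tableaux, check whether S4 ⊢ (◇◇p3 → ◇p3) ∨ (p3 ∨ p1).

Valid

Tableau for the negation ¬((◇◇p3 → ◇p3) ∨ (p3 ∨ p1)):
1. ¬((◇◇p3 → ◇p3) ∨ (p3 ∨ p1)), w0
2. ¬(◇◇p3 → ◇p3), w0
3. ¬(p3 ∨ p1), w0
4. ◇◇p3, w0
5. ¬◇p3, w0
6. ¬p3, w0
7. ¬p1, w0
8. ◇p3, w1
9. ¬p3, w1
10. p3, w2
11. ¬p3, w2
Accessibility: w0Rw0, w0Rw1, w0Rw2, w1Rw1, w1Rw2, w2Rw2
Branch closes: p3 and ¬p3 both at w2.
Every branch of the negation's tableau closes; the branch above is one of them.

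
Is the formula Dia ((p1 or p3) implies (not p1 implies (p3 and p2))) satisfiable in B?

1. Dia ((p1 or p3) implies (not p1 implies (p3 and p2))), 0
2. (p1 or p3) implies (not p1 implies (p3 and p2)), 1
3. not p1 implies (p3 and p2), 1
4. p3 and p2, 1
5. p3, 1
6. p2, 1
Accessibility: 0R0, 0R1, 1R0, 1R1

Satisfiable (open branch found)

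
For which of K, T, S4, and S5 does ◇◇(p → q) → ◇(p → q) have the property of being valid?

T-tableau for the negation ¬(◇◇(p → q) → ◇(p → q)):
1. ¬(◇◇(p → q) → ◇(p → q)), w0
2. ◇◇(p → q), w0
3. ¬◇(p → q), w0
4. ¬(p → q), w0
5. p, w0
6. ¬q, w0
7. ◇(p → q), w1
8. ¬(p → q), w1
9. p, w1
10. ¬q, w1
11. p → q, w2
12. q, w2
Accessibility: w0Rw0, w0Rw1, w1Rw1, w1Rw2, w2Rw2
Complete open branch: countermodel on a T-frame, so not valid in T, nor in K (the same frame is also a K-frame).
S4-tableau for the negation ¬(◇◇(p → q) → ◇(p → q)):
1. ¬(◇◇(p → q) → ◇(p → q)), w0
2. ◇◇(p → q), w0
3. ¬◇(p → q), w0
4. ¬(p → q), w0
5. p, w0
6. ¬q, w0
7. ◇(p → q), w1
8. ¬(p → q), w1
9. p, w1
10. ¬q, w1
11. p → q, w2
12. ¬(p → q), w2
13. p, w2
14. ¬q, w2
15. q, w2
Accessibility: w0Rw0, w0Rw1, w0Rw2, w1Rw1, w1Rw2, w2Rw2
Branch closes: q and ¬q both at w2.
Every branch closes (one shown): valid in S4, hence also in S5 (every theorem of S4 is a theorem of S5).

S4, S5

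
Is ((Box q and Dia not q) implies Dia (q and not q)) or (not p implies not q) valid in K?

Yes, valid

Tableau for the negation not (((Box q and Dia not q) implies Dia (q and not q)) or (not p implies not q)):
1. not (((Box q and Dia not q) implies Dia (q and not q)) or (not p implies not q)), w0
2. not ((Box q and Dia not q) implies Dia (q and not q)), w0
3. not (not p implies not q), w0
4. Box q and Dia not q, w0
5. not Dia (q and not q), w0
6. not p, w0
7. q, w0
8. Box q, w0
9. Dia not q, w0
10. not q, w1
11. not (q and not q), w1
12. q, w1
Accessibility: w0Rw1
Branch closes: q and not q both at w1.
All branches of the negation close; one closing branch shown above.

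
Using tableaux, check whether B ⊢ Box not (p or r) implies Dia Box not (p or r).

Valid in B

Tableau for the negation not (Box not (p or r) implies Dia Box not (p or r)):
1. not (Box not (p or r) implies Dia Box not (p or r)), w0
2. Box not (p or r), w0   [neg-implies-rule on 1]
3. not Dia Box not (p or r), w0   [neg-implies-rule on 1]
4. not (p or r), w0   [Box-rule on 2 via w0Rw0]
5. not p, w0   [neg-or-rule on 4]
6. not r, w0   [neg-or-rule on 4]
7. not Box not (p or r), w0   [neg-Dia-rule on 3 via w0Rw0]
8. p or r, w1   [neg-Box-rule on 7: fresh world w1, w0Rw1]
9. not (p or r), w1   [Box-rule on 2 via w0Rw1]
10. not p, w1   [neg-or-rule on 9]
11. not r, w1   [neg-or-rule on 9]
12. not Box not (p or r), w1   [neg-Dia-rule on 3 via w0Rw1]
13. r, w1   [or-rule on 8 (branches; this branch)]
Accessibility: w0Rw0, w0Rw1, w1Rw0, w1Rw1
Branch closes: r and not r both at w1.
All branches of the negation close; one closing branch shown above.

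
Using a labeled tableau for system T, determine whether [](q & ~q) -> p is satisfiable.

Satisfiable

1. [](q & ~q) -> p, 0
2. p, 0   [->-rule on 1 (branches; this branch)]
Accessibility: 0R0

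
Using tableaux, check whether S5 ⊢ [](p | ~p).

Yes, valid

Tableau for the negation ~[](p | ~p):
1. ~[](p | ~p), 0
2. ~(p | ~p), 1
3. ~p, 1
4. p, 1
Accessibility: 0R0, 0R1, 1R0, 1R1
Branch closes: p and ~p both at 1.
Every branch of the negation's tableau closes; the branch above is one of them.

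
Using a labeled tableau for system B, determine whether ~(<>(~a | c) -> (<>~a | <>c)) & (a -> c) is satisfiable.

1. ~(<>(~a | c) -> (<>~a | <>c)) & (a -> c), 0
2. ~(<>(~a | c) -> (<>~a | <>c)), 0
3. a -> c, 0
4. <>(~a | c), 0
5. ~(<>~a | <>c), 0
6. ~<>~a, 0
7. ~<>c, 0
8. a, 0
9. ~c, 0
10. c, 0
Accessibility: 0R0
Branch closes: c and ~c both at 0.
(One branch shown.) All branches close.

Unsatisfiable (every branch closes)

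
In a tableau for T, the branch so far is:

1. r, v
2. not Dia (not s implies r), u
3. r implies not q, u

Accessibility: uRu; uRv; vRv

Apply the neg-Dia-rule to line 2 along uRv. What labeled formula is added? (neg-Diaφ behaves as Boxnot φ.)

neg-Diaφ behaves as Boxnot φ: propagate the negated body to each accessible world.

not (not s implies r), v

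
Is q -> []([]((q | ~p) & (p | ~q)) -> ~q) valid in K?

Tableau for the negation ~(q -> []([]((q | ~p) & (p | ~q)) -> ~q)):
1. ~(q -> []([]((q | ~p) & (p | ~q)) -> ~q)), 0
2. q, 0   [~->-rule on 1]
3. ~[]([]((q | ~p) & (p | ~q)) -> ~q), 0   [~->-rule on 1]
4. ~([]((q | ~p) & (p | ~q)) -> ~q), 1   [~[]-rule on 3: fresh world 1, 0R1]
5. []((q | ~p) & (p | ~q)), 1   [~->-rule on 4]
6. q, 1   [~->-rule on 4]
Accessibility: 0R1
The negation has an open branch (countermodel exists).

Invalid (countermodel exists)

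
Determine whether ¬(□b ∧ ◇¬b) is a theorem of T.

Tableau for the negation □b ∧ ◇¬b:
1. □b ∧ ◇¬b, u
2. □b, u
3. ◇¬b, u
4. b, u
5. ¬b, v
6. b, v
Accessibility: uRu, uRv, vRv
Branch closes: b and ¬b both at v.
All branches of the negation close; one closing branch shown above.

Valid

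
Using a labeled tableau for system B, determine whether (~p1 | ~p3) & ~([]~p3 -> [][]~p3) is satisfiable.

Satisfiable (open branch found)

1. (~p1 | ~p3) & ~([]~p3 -> [][]~p3), w0
2. ~p1 | ~p3, w0
3. ~([]~p3 -> [][]~p3), w0
4. []~p3, w0
5. ~[][]~p3, w0
6. ~p3, w0
7. ~[]~p3, w1
8. ~p3, w1
9. p3, w2
Accessibility: w0Rw0, w0Rw1, w1Rw0, w1Rw1, w1Rw2, w2Rw1, w2Rw2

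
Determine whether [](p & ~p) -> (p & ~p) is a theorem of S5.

Tableau for the negation ~([](p & ~p) -> (p & ~p)):
1. ~([](p & ~p) -> (p & ~p)), 0
2. [](p & ~p), 0
3. ~(p & ~p), 0
4. p & ~p, 0
5. p, 0
6. ~p, 0
Accessibility: 0R0
Branch closes: p and ~p both at 0.
All branches of the negation close; one closing branch shown above.

Valid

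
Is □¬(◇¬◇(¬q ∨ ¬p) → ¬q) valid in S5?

Tableau for the negation ¬□¬(◇¬◇(¬q ∨ ¬p) → ¬q):
1. ¬□¬(◇¬◇(¬q ∨ ¬p) → ¬q), u
2. ◇¬◇(¬q ∨ ¬p) → ¬q, v
3. ¬q, v
Accessibility: uRu, uRv, vRu, vRv
The negation has an open branch (countermodel exists).

No, not valid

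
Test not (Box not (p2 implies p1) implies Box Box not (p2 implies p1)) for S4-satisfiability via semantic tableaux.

Unsatisfiable

1. not (Box not (p2 implies p1) implies Box Box not (p2 implies p1)), w0
2. Box not (p2 implies p1), w0
3. not Box Box not (p2 implies p1), w0
4. not (p2 implies p1), w0
5. p2, w0
6. not p1, w0
7. not Box not (p2 implies p1), w1
8. not (p2 implies p1), w1
9. p2, w1
10. not p1, w1
11. p2 implies p1, w2
12. not (p2 implies p1), w2
13. p2, w2
14. not p1, w2
15. p1, w2
Accessibility: w0Rw0, w0Rw1, w0Rw2, w1Rw1, w1Rw2, w2Rw2
Branch closes: p1 and not p1 both at w2.
All branches of the tableau close; one closing branch shown above.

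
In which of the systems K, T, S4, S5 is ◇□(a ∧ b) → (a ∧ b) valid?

S5

S5-tableau for the negation ¬(◇□(a ∧ b) → (a ∧ b)):
1. ¬(◇□(a ∧ b) → (a ∧ b)), w0
2. ◇□(a ∧ b), w0
3. ¬(a ∧ b), w0
4. ¬b, w0
5. □(a ∧ b), w1
6. a ∧ b, w0
7. a, w0
8. b, w0
Accessibility: w0Rw0, w0Rw1, w1Rw0, w1Rw1
Branch closes: b and ¬b both at w0.
Every branch closes (one shown): valid in S5.
S4-tableau for the negation ¬(◇□(a ∧ b) → (a ∧ b)):
1. ¬(◇□(a ∧ b) → (a ∧ b)), w0
2. ◇□(a ∧ b), w0
3. ¬(a ∧ b), w0
4. ¬b, w0
5. □(a ∧ b), w1
6. a ∧ b, w1
7. a, w1
8. b, w1
Accessibility: w0Rw0, w0Rw1, w1Rw1
Complete open branch: countermodel on an S4-frame, so not valid in S4, nor in K, T (the same frame is also a K-frame and a T-frame).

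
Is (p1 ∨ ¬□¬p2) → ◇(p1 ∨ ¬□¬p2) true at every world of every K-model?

No, not valid

Tableau for the negation ¬((p1 ∨ ¬□¬p2) → ◇(p1 ∨ ¬□¬p2)):
1. ¬((p1 ∨ ¬□¬p2) → ◇(p1 ∨ ¬□¬p2)), w0
2. p1 ∨ ¬□¬p2, w0
3. ¬◇(p1 ∨ ¬□¬p2), w0
4. ¬□¬p2, w0
5. p2, w1
6. ¬(p1 ∨ ¬□¬p2), w1
7. ¬p1, w1
8. □¬p2, w1
Accessibility: w0Rw1
The negation has an open branch (countermodel exists).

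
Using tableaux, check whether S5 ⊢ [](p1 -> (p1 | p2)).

Tableau for the negation ~[](p1 -> (p1 | p2)):
1. ~[](p1 -> (p1 | p2)), w0
2. ~(p1 -> (p1 | p2)), w1
3. p1, w1
4. ~(p1 | p2), w1
5. ~p1, w1
6. ~p2, w1
Accessibility: w0Rw0, w0Rw1, w1Rw0, w1Rw1
Branch closes: p1 and ~p1 both at w1.
All branches of the negation close; one closing branch shown above.

Valid in S5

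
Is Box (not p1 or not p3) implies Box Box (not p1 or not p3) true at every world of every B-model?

No, not valid

Tableau for the negation not (Box (not p1 or not p3) implies Box Box (not p1 or not p3)):
1. not (Box (not p1 or not p3) implies Box Box (not p1 or not p3)), u
2. Box (not p1 or not p3), u
3. not Box Box (not p1 or not p3), u
4. not p1 or not p3, u
5. not p3, u
6. not Box (not p1 or not p3), v
7. not p1 or not p3, v
8. not p3, v
9. not (not p1 or not p3), w
10. p1, w
11. p3, w
Accessibility: uRu, uRv, vRu, vRv, vRw, wRv, wRw
The negation has an open branch (countermodel exists).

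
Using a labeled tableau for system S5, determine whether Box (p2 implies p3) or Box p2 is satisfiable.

1. Box (p2 implies p3) or Box p2, w0
2. Box p2, w0   [or-rule on 1 (branches; this branch)]
3. p2, w0   [Box-rule on 2 via w0Rw0]
Accessibility: w0Rw0

Yes, satisfiable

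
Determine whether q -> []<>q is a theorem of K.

Invalid (countermodel exists)

Tableau for the negation ~(q -> []<>q):
1. ~(q -> []<>q), u
2. q, u   [~->-rule on 1]
3. ~[]<>q, u   [~->-rule on 1]
4. ~<>q, v   [~[]-rule on 3: fresh world v, uRv]
Accessibility: uRv
The negation has an open branch (countermodel exists).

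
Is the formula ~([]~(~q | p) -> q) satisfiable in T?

Unsatisfiable

1. ~([]~(~q | p) -> q), 0
2. []~(~q | p), 0   [~->-rule on 1]
3. ~q, 0   [~->-rule on 1]
4. ~(~q | p), 0   [[]-rule on 2 via 0R0]
5. q, 0   [~|-rule on 4]
6. ~p, 0   [~|-rule on 4]
Accessibility: 0R0
Branch closes: q and ~q both at 0.
(One branch shown.) All branches close.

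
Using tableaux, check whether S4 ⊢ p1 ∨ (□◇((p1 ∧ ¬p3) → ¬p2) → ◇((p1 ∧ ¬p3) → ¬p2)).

Tableau for the negation ¬(p1 ∨ (□◇((p1 ∧ ¬p3) → ¬p2) → ◇((p1 ∧ ¬p3) → ¬p2))):
1. ¬(p1 ∨ (□◇((p1 ∧ ¬p3) → ¬p2) → ◇((p1 ∧ ¬p3) → ¬p2))), 0
2. ¬p1, 0
3. ¬(□◇((p1 ∧ ¬p3) → ¬p2) → ◇((p1 ∧ ¬p3) → ¬p2)), 0
4. □◇((p1 ∧ ¬p3) → ¬p2), 0
5. ¬◇((p1 ∧ ¬p3) → ¬p2), 0
6. ◇((p1 ∧ ¬p3) → ¬p2), 0
7. ¬((p1 ∧ ¬p3) → ¬p2), 0
8. p1 ∧ ¬p3, 0
9. p2, 0
10. p1, 0
11. ¬p3, 0
Accessibility: 0R0
Branch closes: p1 and ¬p1 both at 0.
All branches of the negation close; one closing branch shown above.

Valid in S4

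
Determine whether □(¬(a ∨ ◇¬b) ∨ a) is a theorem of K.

Tableau for the negation ¬□(¬(a ∨ ◇¬b) ∨ a):
1. ¬□(¬(a ∨ ◇¬b) ∨ a), u
2. ¬(¬(a ∨ ◇¬b) ∨ a), v
3. a ∨ ◇¬b, v
4. ¬a, v
5. ◇¬b, v
6. ¬b, w
Accessibility: uRv, vRw
The negation has an open branch (countermodel exists).

No, not valid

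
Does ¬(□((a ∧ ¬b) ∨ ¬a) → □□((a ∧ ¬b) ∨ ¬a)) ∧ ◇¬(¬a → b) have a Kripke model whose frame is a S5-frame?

1. ¬(□((a ∧ ¬b) ∨ ¬a) → □□((a ∧ ¬b) ∨ ¬a)) ∧ ◇¬(¬a → b), 0
2. ¬(□((a ∧ ¬b) ∨ ¬a) → □□((a ∧ ¬b) ∨ ¬a)), 0
3. ◇¬(¬a → b), 0
4. □((a ∧ ¬b) ∨ ¬a), 0
5. ¬□□((a ∧ ¬b) ∨ ¬a), 0
6. (a ∧ ¬b) ∨ ¬a, 0
7. a ∧ ¬b, 0
8. a, 0
9. ¬b, 0
10. ¬(¬a → b), 1
11. ¬a, 1
12. ¬b, 1
13. (a ∧ ¬b) ∨ ¬a, 1
14. ¬□((a ∧ ¬b) ∨ ¬a), 2
15. (a ∧ ¬b) ∨ ¬a, 2
16. a ∧ ¬b, 2
17. a, 2
18. ¬b, 2
19. ¬((a ∧ ¬b) ∨ ¬a), 3
20. ¬(a ∧ ¬b), 3
21. a, 3
22. (a ∧ ¬b) ∨ ¬a, 3
23. b, 3
24. a ∧ ¬b, 3
25. ¬b, 3
Accessibility: 0R0, 0R1, 0R2, 0R3, 1R0, 1R1, 1R2, 1R3, 2R0, 2R1, 2R2, 2R3, 3R0, 3R1, 3R2, 3R3
Branch closes: b and ¬b both at 3.
All branches of the tableau close; one closing branch shown above.

No, unsatisfiable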